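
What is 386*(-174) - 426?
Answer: -67590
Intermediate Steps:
386*(-174) - 426 = -67164 - 426 = -67590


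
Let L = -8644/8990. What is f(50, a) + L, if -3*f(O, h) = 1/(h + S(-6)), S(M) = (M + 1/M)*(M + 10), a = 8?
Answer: -42321/44950 ≈ -0.94151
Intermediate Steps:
S(M) = (10 + M)*(M + 1/M) (S(M) = (M + 1/M)*(10 + M) = (10 + M)*(M + 1/M))
L = -4322/4495 (L = -8644*1/8990 = -4322/4495 ≈ -0.96151)
f(O, h) = -1/(3*(-74/3 + h)) (f(O, h) = -1/(3*(h + (1 + (-6)² + 10*(-6) + 10/(-6)))) = -1/(3*(h + (1 + 36 - 60 + 10*(-⅙)))) = -1/(3*(h + (1 + 36 - 60 - 5/3))) = -1/(3*(h - 74/3)) = -1/(3*(-74/3 + h)))
f(50, a) + L = -1/(-74 + 3*8) - 4322/4495 = -1/(-74 + 24) - 4322/4495 = -1/(-50) - 4322/4495 = -1*(-1/50) - 4322/4495 = 1/50 - 4322/4495 = -42321/44950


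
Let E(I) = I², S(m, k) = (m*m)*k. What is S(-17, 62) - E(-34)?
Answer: 16762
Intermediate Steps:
S(m, k) = k*m² (S(m, k) = m²*k = k*m²)
S(-17, 62) - E(-34) = 62*(-17)² - 1*(-34)² = 62*289 - 1*1156 = 17918 - 1156 = 16762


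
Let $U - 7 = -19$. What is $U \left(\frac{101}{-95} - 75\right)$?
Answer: $\frac{86712}{95} \approx 912.76$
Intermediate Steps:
$U = -12$ ($U = 7 - 19 = -12$)
$U \left(\frac{101}{-95} - 75\right) = - 12 \left(\frac{101}{-95} - 75\right) = - 12 \left(101 \left(- \frac{1}{95}\right) - 75\right) = - 12 \left(- \frac{101}{95} - 75\right) = \left(-12\right) \left(- \frac{7226}{95}\right) = \frac{86712}{95}$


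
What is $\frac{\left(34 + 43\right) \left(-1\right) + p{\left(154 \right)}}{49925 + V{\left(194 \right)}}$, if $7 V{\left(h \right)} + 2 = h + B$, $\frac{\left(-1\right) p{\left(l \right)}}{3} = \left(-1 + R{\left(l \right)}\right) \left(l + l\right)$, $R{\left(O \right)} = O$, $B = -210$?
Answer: $- \frac{990143}{349457} \approx -2.8334$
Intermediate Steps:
$p{\left(l \right)} = - 6 l \left(-1 + l\right)$ ($p{\left(l \right)} = - 3 \left(-1 + l\right) \left(l + l\right) = - 3 \left(-1 + l\right) 2 l = - 3 \cdot 2 l \left(-1 + l\right) = - 6 l \left(-1 + l\right)$)
$V{\left(h \right)} = - \frac{212}{7} + \frac{h}{7}$ ($V{\left(h \right)} = - \frac{2}{7} + \frac{h - 210}{7} = - \frac{2}{7} + \frac{-210 + h}{7} = - \frac{2}{7} + \left(-30 + \frac{h}{7}\right) = - \frac{212}{7} + \frac{h}{7}$)
$\frac{\left(34 + 43\right) \left(-1\right) + p{\left(154 \right)}}{49925 + V{\left(194 \right)}} = \frac{\left(34 + 43\right) \left(-1\right) + 6 \cdot 154 \left(1 - 154\right)}{49925 + \left(- \frac{212}{7} + \frac{1}{7} \cdot 194\right)} = \frac{77 \left(-1\right) + 6 \cdot 154 \left(1 - 154\right)}{49925 + \left(- \frac{212}{7} + \frac{194}{7}\right)} = \frac{-77 + 6 \cdot 154 \left(-153\right)}{49925 - \frac{18}{7}} = \frac{-77 - 141372}{\frac{349457}{7}} = \left(-141449\right) \frac{7}{349457} = - \frac{990143}{349457}$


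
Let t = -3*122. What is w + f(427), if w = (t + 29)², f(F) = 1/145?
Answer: 16467506/145 ≈ 1.1357e+5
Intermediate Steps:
t = -366
f(F) = 1/145
w = 113569 (w = (-366 + 29)² = (-337)² = 113569)
w + f(427) = 113569 + 1/145 = 16467506/145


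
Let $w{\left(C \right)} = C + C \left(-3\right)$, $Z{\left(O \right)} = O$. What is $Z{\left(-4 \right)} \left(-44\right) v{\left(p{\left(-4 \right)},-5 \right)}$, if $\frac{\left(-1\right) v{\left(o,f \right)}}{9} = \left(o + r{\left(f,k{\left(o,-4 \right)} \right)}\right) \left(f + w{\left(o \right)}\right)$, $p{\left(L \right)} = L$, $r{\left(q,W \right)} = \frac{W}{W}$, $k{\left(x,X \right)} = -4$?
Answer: $14256$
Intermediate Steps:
$r{\left(q,W \right)} = 1$
$w{\left(C \right)} = - 2 C$ ($w{\left(C \right)} = C - 3 C = - 2 C$)
$v{\left(o,f \right)} = - 9 \left(1 + o\right) \left(f - 2 o\right)$ ($v{\left(o,f \right)} = - 9 \left(o + 1\right) \left(f - 2 o\right) = - 9 \left(1 + o\right) \left(f - 2 o\right)$)
$Z{\left(-4 \right)} \left(-44\right) v{\left(p{\left(-4 \right)},-5 \right)} = \left(-4\right) \left(-44\right) \left(\left(-9\right) \left(-5\right) + 18 \left(-4\right) + 18 \left(-4\right)^{2} - \left(-45\right) \left(-4\right)\right) = 176 \left(45 - 72 + 18 \cdot 16 - 180\right) = 176 \left(45 - 72 + 288 - 180\right) = 176 \cdot 81 = 14256$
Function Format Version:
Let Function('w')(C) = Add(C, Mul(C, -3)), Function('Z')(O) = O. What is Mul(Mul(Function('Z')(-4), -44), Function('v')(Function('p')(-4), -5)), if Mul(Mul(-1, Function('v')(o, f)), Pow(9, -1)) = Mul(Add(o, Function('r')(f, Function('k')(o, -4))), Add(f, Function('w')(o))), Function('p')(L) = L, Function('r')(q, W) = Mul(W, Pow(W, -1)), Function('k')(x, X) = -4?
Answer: 14256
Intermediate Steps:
Function('r')(q, W) = 1
Function('w')(C) = Mul(-2, C) (Function('w')(C) = Add(C, Mul(-3, C)) = Mul(-2, C))
Function('v')(o, f) = Mul(-9, Add(1, o), Add(f, Mul(-2, o))) (Function('v')(o, f) = Mul(-9, Mul(Add(o, 1), Add(f, Mul(-2, o)))) = Mul(-9, Mul(Add(1, o), Add(f, Mul(-2, o)))) = Mul(-9, Add(1, o), Add(f, Mul(-2, o))))
Mul(Mul(Function('Z')(-4), -44), Function('v')(Function('p')(-4), -5)) = Mul(Mul(-4, -44), Add(Mul(-9, -5), Mul(18, -4), Mul(18, Pow(-4, 2)), Mul(-9, -5, -4))) = Mul(176, Add(45, -72, Mul(18, 16), -180)) = Mul(176, Add(45, -72, 288, -180)) = Mul(176, 81) = 14256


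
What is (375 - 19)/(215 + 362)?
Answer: 356/577 ≈ 0.61698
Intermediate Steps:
(375 - 19)/(215 + 362) = 356/577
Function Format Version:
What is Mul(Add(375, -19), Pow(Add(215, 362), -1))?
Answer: Rational(356, 577) ≈ 0.61698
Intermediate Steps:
Mul(Add(375, -19), Pow(Add(215, 362), -1)) = Mul(356, Pow(577, -1)) = Mul(356, Rational(1, 577)) = Rational(356, 577)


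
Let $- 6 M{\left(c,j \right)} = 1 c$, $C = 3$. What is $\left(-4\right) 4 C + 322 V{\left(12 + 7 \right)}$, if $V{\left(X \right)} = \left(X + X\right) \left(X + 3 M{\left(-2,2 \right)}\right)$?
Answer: $244672$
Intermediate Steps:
$M{\left(c,j \right)} = - \frac{c}{6}$ ($M{\left(c,j \right)} = - \frac{1 c}{6} = - \frac{c}{6}$)
$V{\left(X \right)} = 2 X \left(1 + X\right)$ ($V{\left(X \right)} = \left(X + X\right) \left(X + 3 \left(\left(- \frac{1}{6}\right) \left(-2\right)\right)\right) = 2 X \left(X + 3 \cdot \frac{1}{3}\right) = 2 X \left(X + 1\right) = 2 X \left(1 + X\right)$)
$\left(-4\right) 4 C + 322 V{\left(12 + 7 \right)} = \left(-4\right) 4 \cdot 3 + 322 \cdot 2 \left(12 + 7\right) \left(1 + \left(12 + 7\right)\right) = \left(-16\right) 3 + 322 \cdot 2 \cdot 19 \left(1 + 19\right) = -48 + 322 \cdot 2 \cdot 19 \cdot 20 = -48 + 322 \cdot 760 = -48 + 244720 = 244672$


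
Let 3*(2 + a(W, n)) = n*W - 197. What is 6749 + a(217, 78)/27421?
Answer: 555209710/82263 ≈ 6749.2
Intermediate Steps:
a(W, n) = -203/3 + W*n/3 (a(W, n) = -2 + (n*W - 197)/3 = -2 + (W*n - 197)/3 = -2 + (-197 + W*n)/3 = -2 + (-197/3 + W*n/3) = -203/3 + W*n/3)
6749 + a(217, 78)/27421 = 6749 + (-203/3 + (⅓)*217*78)/27421 = 6749 + (-203/3 + 5642)*(1/27421) = 6749 + (16723/3)*(1/27421) = 6749 + 16723/82263 = 555209710/82263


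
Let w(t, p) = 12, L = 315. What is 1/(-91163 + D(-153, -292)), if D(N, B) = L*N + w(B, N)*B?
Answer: -1/142862 ≈ -6.9998e-6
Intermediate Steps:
D(N, B) = 12*B + 315*N (D(N, B) = 315*N + 12*B = 12*B + 315*N)
1/(-91163 + D(-153, -292)) = 1/(-91163 + (12*(-292) + 315*(-153))) = 1/(-91163 + (-3504 - 48195)) = 1/(-91163 - 51699) = 1/(-142862) = -1/142862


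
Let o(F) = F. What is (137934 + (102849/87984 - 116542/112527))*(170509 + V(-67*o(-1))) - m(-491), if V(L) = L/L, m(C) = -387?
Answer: 12936284246379543577/550031976 ≈ 2.3519e+10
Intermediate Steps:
V(L) = 1
(137934 + (102849/87984 - 116542/112527))*(170509 + V(-67*o(-1))) - m(-491) = (137934 + (102849/87984 - 116542/112527))*(170509 + 1) - 1*(-387) = (137934 + (102849*(1/87984) - 116542*1/112527))*170510 + 387 = (137934 + (34283/29328 - 116542/112527))*170510 + 387 = (137934 + 146606455/1100063952)*170510 + 387 = (151736367761623/1100063952)*170510 + 387 = 12936284033517168865/550031976 + 387 = 12936284246379543577/550031976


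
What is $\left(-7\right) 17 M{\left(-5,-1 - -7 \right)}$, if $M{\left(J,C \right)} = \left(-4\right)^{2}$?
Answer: $-1904$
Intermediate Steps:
$M{\left(J,C \right)} = 16$
$\left(-7\right) 17 M{\left(-5,-1 - -7 \right)} = \left(-7\right) 17 \cdot 16 = \left(-119\right) 16 = -1904$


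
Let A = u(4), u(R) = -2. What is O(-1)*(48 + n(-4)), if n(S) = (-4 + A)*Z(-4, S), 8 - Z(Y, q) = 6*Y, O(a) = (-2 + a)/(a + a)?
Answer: -216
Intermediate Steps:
O(a) = (-2 + a)/(2*a) (O(a) = (-2 + a)/((2*a)) = (-2 + a)*(1/(2*a)) = (-2 + a)/(2*a))
Z(Y, q) = 8 - 6*Y
A = -2
n(S) = -192 (n(S) = (-4 - 2)*(8 - 6*(-4)) = -6*(8 + 24) = -6*32 = -192)
O(-1)*(48 + n(-4)) = ((1/2)*(-2 - 1)/(-1))*(48 - 192) = ((1/2)*(-1)*(-3))*(-144) = (3/2)*(-144) = -216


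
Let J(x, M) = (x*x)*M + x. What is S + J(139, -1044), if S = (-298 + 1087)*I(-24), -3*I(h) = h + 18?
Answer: -20169407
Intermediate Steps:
I(h) = -6 - h/3 (I(h) = -(h + 18)/3 = -(18 + h)/3 = -6 - h/3)
S = 1578 (S = (-298 + 1087)*(-6 - 1/3*(-24)) = 789*(-6 + 8) = 789*2 = 1578)
J(x, M) = x + M*x**2 (J(x, M) = x**2*M + x = M*x**2 + x = x + M*x**2)
S + J(139, -1044) = 1578 + 139*(1 - 1044*139) = 1578 + 139*(1 - 145116) = 1578 + 139*(-145115) = 1578 - 20170985 = -20169407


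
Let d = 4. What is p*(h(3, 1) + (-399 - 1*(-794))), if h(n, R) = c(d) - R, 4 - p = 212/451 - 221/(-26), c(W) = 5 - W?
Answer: -1770785/902 ≈ -1963.2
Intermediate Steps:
p = -4483/902 (p = 4 - (212/451 - 221/(-26)) = 4 - (212*(1/451) - 221*(-1/26)) = 4 - (212/451 + 17/2) = 4 - 1*8091/902 = 4 - 8091/902 = -4483/902 ≈ -4.9701)
h(n, R) = 1 - R (h(n, R) = (5 - 1*4) - R = (5 - 4) - R = 1 - R)
p*(h(3, 1) + (-399 - 1*(-794))) = -4483*((1 - 1*1) + (-399 - 1*(-794)))/902 = -4483*((1 - 1) + (-399 + 794))/902 = -4483*(0 + 395)/902 = -4483/902*395 = -1770785/902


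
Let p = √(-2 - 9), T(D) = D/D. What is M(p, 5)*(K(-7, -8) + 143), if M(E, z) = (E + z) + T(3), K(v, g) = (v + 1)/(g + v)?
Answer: 4302/5 + 717*I*√11/5 ≈ 860.4 + 475.6*I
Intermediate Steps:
K(v, g) = (1 + v)/(g + v)
T(D) = 1
p = I*√11 (p = √(-11) = I*√11 ≈ 3.3166*I)
M(E, z) = 1 + E + z (M(E, z) = (E + z) + 1 = 1 + E + z)
M(p, 5)*(K(-7, -8) + 143) = (1 + I*√11 + 5)*((1 - 7)/(-8 - 7) + 143) = (6 + I*√11)*(-6/(-15) + 143) = (6 + I*√11)*(-1/15*(-6) + 143) = (6 + I*√11)*(⅖ + 143) = (6 + I*√11)*(717/5) = 4302/5 + 717*I*√11/5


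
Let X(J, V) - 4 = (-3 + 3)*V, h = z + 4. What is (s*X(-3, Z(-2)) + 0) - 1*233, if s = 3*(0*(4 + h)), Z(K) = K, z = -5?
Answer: -233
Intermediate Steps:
h = -1 (h = -5 + 4 = -1)
X(J, V) = 4 (X(J, V) = 4 + (-3 + 3)*V = 4 + 0*V = 4 + 0 = 4)
s = 0 (s = 3*(0*(4 - 1)) = 3*(0*3) = 3*0 = 0)
(s*X(-3, Z(-2)) + 0) - 1*233 = (0*4 + 0) - 1*233 = (0 + 0) - 233 = 0 - 233 = -233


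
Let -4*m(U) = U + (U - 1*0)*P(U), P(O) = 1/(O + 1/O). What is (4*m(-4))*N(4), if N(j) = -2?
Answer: -104/17 ≈ -6.1176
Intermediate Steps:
m(U) = -U/4 - U**2/(4*(1 + U**2)) (m(U) = -(U + (U - 1*0)*(U/(1 + U**2)))/4 = -(U + (U + 0)*(U/(1 + U**2)))/4 = -(U + U*(U/(1 + U**2)))/4 = -(U + U**2/(1 + U**2))/4 = -U/4 - U**2/(4*(1 + U**2)))
(4*m(-4))*N(4) = (4*(-1*(-4)*(1 - 4 + (-4)**2)/(4 + 4*(-4)**2)))*(-2) = (4*(-1*(-4)*(1 - 4 + 16)/(4 + 4*16)))*(-2) = (4*(-1*(-4)*13/(4 + 64)))*(-2) = (4*(-1*(-4)*13/68))*(-2) = (4*(-1*(-4)*1/68*13))*(-2) = (4*(13/17))*(-2) = (52/17)*(-2) = -104/17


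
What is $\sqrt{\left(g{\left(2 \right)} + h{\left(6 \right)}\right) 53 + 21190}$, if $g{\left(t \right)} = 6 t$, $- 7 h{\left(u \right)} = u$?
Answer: $\frac{4 \sqrt{66703}}{7} \approx 147.58$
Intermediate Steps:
$h{\left(u \right)} = - \frac{u}{7}$
$\sqrt{\left(g{\left(2 \right)} + h{\left(6 \right)}\right) 53 + 21190} = \sqrt{\left(6 \cdot 2 - \frac{6}{7}\right) 53 + 21190} = \sqrt{\left(12 - \frac{6}{7}\right) 53 + 21190} = \sqrt{\frac{78}{7} \cdot 53 + 21190} = \sqrt{\frac{4134}{7} + 21190} = \sqrt{\frac{152464}{7}} = \frac{4 \sqrt{66703}}{7}$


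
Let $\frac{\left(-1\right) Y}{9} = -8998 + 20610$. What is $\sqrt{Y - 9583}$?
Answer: $i \sqrt{114091} \approx 337.77 i$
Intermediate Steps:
$Y = -104508$ ($Y = - 9 \left(-8998 + 20610\right) = \left(-9\right) 11612 = -104508$)
$\sqrt{Y - 9583} = \sqrt{-104508 - 9583} = \sqrt{-114091} = i \sqrt{114091}$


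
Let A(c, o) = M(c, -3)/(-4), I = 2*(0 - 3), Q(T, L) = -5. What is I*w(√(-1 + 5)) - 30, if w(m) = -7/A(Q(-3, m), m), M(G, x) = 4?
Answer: -72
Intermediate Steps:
I = -6 (I = 2*(-3) = -6)
A(c, o) = -1 (A(c, o) = 4/(-4) = 4*(-¼) = -1)
w(m) = 7 (w(m) = -7/(-1) = -7*(-1) = 7)
I*w(√(-1 + 5)) - 30 = -6*7 - 30 = -42 - 30 = -72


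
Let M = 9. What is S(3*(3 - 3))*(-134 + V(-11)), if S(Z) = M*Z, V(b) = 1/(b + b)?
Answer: 0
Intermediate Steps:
V(b) = 1/(2*b)
S(Z) = 9*Z
S(3*(3 - 3))*(-134 + V(-11)) = (9*(3*(3 - 3)))*(-134 + (1/2)/(-11)) = (9*(3*0))*(-134 + (1/2)*(-1/11)) = (9*0)*(-134 - 1/22) = 0*(-2949/22) = 0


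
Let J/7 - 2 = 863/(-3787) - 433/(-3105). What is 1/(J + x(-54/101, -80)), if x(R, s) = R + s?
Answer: -169660305/11393313844 ≈ -0.014891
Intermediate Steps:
J = 22477426/1679805 (J = 14 + 7*(863/(-3787) - 433/(-3105)) = 14 + 7*(863*(-1/3787) - 433*(-1/3105)) = 14 + 7*(-863/3787 + 433/3105) = 14 + 7*(-1039844/11758635) = 14 - 1039844/1679805 = 22477426/1679805 ≈ 13.381)
1/(J + x(-54/101, -80)) = 1/(22477426/1679805 + (-54/101 - 80)) = 1/(22477426/1679805 - 8134/101) = 1/(-11393313844/169660305) = -169660305/11393313844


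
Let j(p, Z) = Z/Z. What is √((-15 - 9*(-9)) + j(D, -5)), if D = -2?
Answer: √67 ≈ 8.1853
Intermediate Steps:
j(p, Z) = 1
√((-15 - 9*(-9)) + j(D, -5)) = √((-15 - 9*(-9)) + 1) = √((-15 + 81) + 1) = √(66 + 1) = √67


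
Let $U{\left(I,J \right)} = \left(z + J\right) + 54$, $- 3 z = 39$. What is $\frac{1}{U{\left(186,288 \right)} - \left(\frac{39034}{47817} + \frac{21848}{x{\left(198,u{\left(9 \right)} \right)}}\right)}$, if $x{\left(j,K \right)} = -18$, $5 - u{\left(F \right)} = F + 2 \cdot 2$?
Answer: $\frac{47817}{73731971} \approx 0.00064852$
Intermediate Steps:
$z = -13$ ($z = \left(- \frac{1}{3}\right) 39 = -13$)
$u{\left(F \right)} = 1 - F$ ($u{\left(F \right)} = 5 - \left(F + 2 \cdot 2\right) = 5 - \left(F + 4\right) = 5 - \left(4 + F\right) = 1 - F$)
$U{\left(I,J \right)} = 41 + J$ ($U{\left(I,J \right)} = \left(-13 + J\right) + 54 = 41 + J$)
$\frac{1}{U{\left(186,288 \right)} - \left(\frac{39034}{47817} + \frac{21848}{x{\left(198,u{\left(9 \right)} \right)}}\right)} = \frac{1}{\left(41 + 288\right) - \left(- \frac{10924}{9} + \frac{39034}{47817}\right)} = \frac{1}{329 - - \frac{58000178}{47817}} = \frac{1}{329 + \left(\frac{10924}{9} - \frac{39034}{47817}\right)} = \frac{1}{329 + \frac{58000178}{47817}} = \frac{1}{\frac{73731971}{47817}} = \frac{47817}{73731971}$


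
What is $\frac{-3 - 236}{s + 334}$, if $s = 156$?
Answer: $- \frac{239}{490} \approx -0.48776$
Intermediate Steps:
$\frac{-3 - 236}{s + 334} = \frac{-3 - 236}{156 + 334} = \frac{1}{490} \left(-239\right) = - \frac{239}{490}$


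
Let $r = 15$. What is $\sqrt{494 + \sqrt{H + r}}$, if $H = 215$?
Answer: $\sqrt{494 + \sqrt{230}} \approx 22.565$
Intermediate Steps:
$\sqrt{494 + \sqrt{H + r}} = \sqrt{494 + \sqrt{215 + 15}} = \sqrt{494 + \sqrt{230}}$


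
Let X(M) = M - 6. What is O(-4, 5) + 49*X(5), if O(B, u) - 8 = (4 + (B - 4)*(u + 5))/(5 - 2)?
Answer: -199/3 ≈ -66.333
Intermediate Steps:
O(B, u) = 28/3 + (-4 + B)*(5 + u)/3 (O(B, u) = 8 + (4 + (B - 4)*(u + 5))/(5 - 2) = 8 + (4 + (-4 + B)*(5 + u))/3 = 8 + (4 + (-4 + B)*(5 + u))*(⅓) = 8 + (4/3 + (-4 + B)*(5 + u)/3) = 28/3 + (-4 + B)*(5 + u)/3)
X(M) = -6 + M
O(-4, 5) + 49*X(5) = (8/3 - 4/3*5 + (5/3)*(-4) + (⅓)*(-4)*5) + 49*(-6 + 5) = (8/3 - 20/3 - 20/3 - 20/3) + 49*(-1) = -52/3 - 49 = -199/3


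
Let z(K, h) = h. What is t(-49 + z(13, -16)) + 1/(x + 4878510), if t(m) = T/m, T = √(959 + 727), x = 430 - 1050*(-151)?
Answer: 1/5037490 - √1686/65 ≈ -0.63171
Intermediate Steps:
x = 158980 (x = 430 + 158550 = 158980)
T = √1686 ≈ 41.061
t(m) = √1686/m
t(-49 + z(13, -16)) + 1/(x + 4878510) = √1686/(-49 - 16) + 1/(158980 + 4878510) = √1686/(-65) + 1/5037490 = √1686*(-1/65) + 1/5037490 = -√1686/65 + 1/5037490 = 1/5037490 - √1686/65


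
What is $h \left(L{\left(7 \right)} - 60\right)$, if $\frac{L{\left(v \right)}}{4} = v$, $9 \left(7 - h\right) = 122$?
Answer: $\frac{1888}{9} \approx 209.78$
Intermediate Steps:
$h = - \frac{59}{9}$ ($h = 7 - \frac{122}{9} = - \frac{59}{9} \approx -6.5556$)
$L{\left(v \right)} = 4 v$
$h \left(L{\left(7 \right)} - 60\right) = - \frac{59 \left(4 \cdot 7 - 60\right)}{9} = - \frac{59 \left(28 - 60\right)}{9} = \left(- \frac{59}{9}\right) \left(-32\right) = \frac{1888}{9}$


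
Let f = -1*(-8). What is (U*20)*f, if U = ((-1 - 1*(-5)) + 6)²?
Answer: 16000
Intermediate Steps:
f = 8
U = 100 (U = ((-1 + 5) + 6)² = (4 + 6)² = 10² = 100)
(U*20)*f = (100*20)*8 = 2000*8 = 16000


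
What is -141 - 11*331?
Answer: -3782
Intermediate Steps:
-141 - 11*331 = -141 - 3641 = -3782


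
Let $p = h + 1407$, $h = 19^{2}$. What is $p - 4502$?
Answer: $-2734$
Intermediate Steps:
$h = 361$
$p = 1768$ ($p = 361 + 1407 = 1768$)
$p - 4502 = 1768 - 4502 = -2734$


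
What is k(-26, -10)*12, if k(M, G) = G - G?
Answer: 0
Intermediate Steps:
k(M, G) = 0
k(-26, -10)*12 = 0*12 = 0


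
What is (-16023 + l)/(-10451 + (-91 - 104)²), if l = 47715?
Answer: 15846/13787 ≈ 1.1493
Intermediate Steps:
(-16023 + l)/(-10451 + (-91 - 104)²) = (-16023 + 47715)/(-10451 + (-91 - 104)²) = 31692/(-10451 + (-195)²) = 31692/(-10451 + 38025) = 31692/27574 = 31692*(1/27574) = 15846/13787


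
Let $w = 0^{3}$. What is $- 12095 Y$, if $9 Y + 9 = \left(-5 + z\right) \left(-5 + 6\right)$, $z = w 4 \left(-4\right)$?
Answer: $\frac{169330}{9} \approx 18814.0$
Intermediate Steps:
$w = 0$
$z = 0$ ($z = 0 \cdot 4 \left(-4\right) = 0 \left(-4\right) = 0$)
$Y = - \frac{14}{9}$ ($Y = -1 + \frac{\left(-5 + 0\right) \left(-5 + 6\right)}{9} = -1 + \frac{\left(-5\right) 1}{9} = -1 + \frac{1}{9} \left(-5\right) = -1 - \frac{5}{9} = - \frac{14}{9} \approx -1.5556$)
$- 12095 Y = \left(-12095\right) \left(- \frac{14}{9}\right) = \frac{169330}{9}$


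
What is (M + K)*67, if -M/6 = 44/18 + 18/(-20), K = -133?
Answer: -142978/15 ≈ -9531.9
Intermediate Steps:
M = -139/15 (M = -6*(44/18 + 18/(-20)) = -6*(44*(1/18) + 18*(-1/20)) = -6*(22/9 - 9/10) = -6*139/90 = -139/15 ≈ -9.2667)
(M + K)*67 = (-139/15 - 133)*67 = -2134/15*67 = -142978/15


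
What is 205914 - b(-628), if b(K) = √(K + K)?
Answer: 205914 - 2*I*√314 ≈ 2.0591e+5 - 35.44*I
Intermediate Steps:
b(K) = √2*√K (b(K) = √(2*K) = √2*√K)
205914 - b(-628) = 205914 - √2*√(-628) = 205914 - √2*2*I*√157 = 205914 - 2*I*√314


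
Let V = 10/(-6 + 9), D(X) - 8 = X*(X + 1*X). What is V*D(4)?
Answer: 400/3 ≈ 133.33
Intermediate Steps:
D(X) = 8 + 2*X² (D(X) = 8 + X*(X + 1*X) = 8 + X*(X + X) = 8 + X*(2*X) = 8 + 2*X²)
V = 10/3 ≈ 3.3333
V*D(4) = 10*(8 + 2*4²)/3 = 10*(8 + 2*16)/3 = 10*(8 + 32)/3 = (10/3)*40 = 400/3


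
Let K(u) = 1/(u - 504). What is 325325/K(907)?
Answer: 131105975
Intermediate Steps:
K(u) = 1/(-504 + u)
325325/K(907) = 325325/(1/(-504 + 907)) = 325325/(1/403) = 325325*403 = 131105975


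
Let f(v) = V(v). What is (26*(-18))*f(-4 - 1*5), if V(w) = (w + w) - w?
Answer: 4212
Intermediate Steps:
V(w) = w (V(w) = 2*w - w = w)
f(v) = v
(26*(-18))*f(-4 - 1*5) = (26*(-18))*(-4 - 1*5) = -468*(-4 - 5) = -468*(-9) = 4212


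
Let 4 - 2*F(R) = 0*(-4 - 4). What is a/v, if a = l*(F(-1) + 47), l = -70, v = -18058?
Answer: 1715/9029 ≈ 0.18994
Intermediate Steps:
F(R) = 2 (F(R) = 2 - 0*(-4 - 4) = 2 - 0*(-8) = 2 - 1/2*0 = 2 + 0 = 2)
a = -3430 (a = -70*(2 + 47) = -70*49 = -3430)
a/v = -3430/(-18058) = -3430*(-1/18058) = 1715/9029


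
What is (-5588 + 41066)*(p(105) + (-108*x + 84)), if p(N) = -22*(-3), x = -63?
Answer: 246714012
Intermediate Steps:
p(N) = 66
(-5588 + 41066)*(p(105) + (-108*x + 84)) = (-5588 + 41066)*(66 + (-108*(-63) + 84)) = 35478*(66 + (6804 + 84)) = 35478*(66 + 6888) = 35478*6954 = 246714012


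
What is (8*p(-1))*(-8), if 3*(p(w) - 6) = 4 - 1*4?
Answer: -384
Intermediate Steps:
p(w) = 6 (p(w) = 6 + (4 - 1*4)/3 = 6 + (4 - 4)/3 = 6 + (⅓)*0 = 6 + 0 = 6)
(8*p(-1))*(-8) = (8*6)*(-8) = 48*(-8) = -384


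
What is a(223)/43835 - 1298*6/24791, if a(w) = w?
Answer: -335858587/1086713485 ≈ -0.30906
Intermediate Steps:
a(223)/43835 - 1298*6/24791 = 223/43835 - 1298*6/24791 = 223*(1/43835) - 7788*1/24791 = 223/43835 - 7788/24791 = -335858587/1086713485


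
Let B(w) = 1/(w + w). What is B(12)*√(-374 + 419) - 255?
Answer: -255 + √5/8 ≈ -254.72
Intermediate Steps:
B(w) = 1/(2*w)
B(12)*√(-374 + 419) - 255 = ((½)/12)*√(-374 + 419) - 255 = ((½)*(1/12))*√45 - 255 = (3*√5)/24 - 255 = √5/8 - 255 = -255 + √5/8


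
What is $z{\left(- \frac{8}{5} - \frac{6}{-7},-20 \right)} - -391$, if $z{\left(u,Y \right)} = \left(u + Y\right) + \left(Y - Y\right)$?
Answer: $\frac{12959}{35} \approx 370.26$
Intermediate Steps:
$z{\left(u,Y \right)} = Y + u$ ($z{\left(u,Y \right)} = \left(Y + u\right) + 0 = Y + u$)
$z{\left(- \frac{8}{5} - \frac{6}{-7},-20 \right)} - -391 = \left(-20 - \left(- \frac{6}{7} + \frac{8}{5}\right)\right) - -391 = \left(-20 - \frac{26}{35}\right) + 391 = - \frac{726}{35} + 391 = \frac{12959}{35}$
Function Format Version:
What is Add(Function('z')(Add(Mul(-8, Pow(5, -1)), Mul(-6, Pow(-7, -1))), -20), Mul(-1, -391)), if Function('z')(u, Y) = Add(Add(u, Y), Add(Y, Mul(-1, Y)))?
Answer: Rational(12959, 35) ≈ 370.26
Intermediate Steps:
Function('z')(u, Y) = Add(Y, u) (Function('z')(u, Y) = Add(Add(Y, u), 0) = Add(Y, u))
Add(Function('z')(Add(Mul(-8, Pow(5, -1)), Mul(-6, Pow(-7, -1))), -20), Mul(-1, -391)) = Add(Add(-20, Add(Mul(-8, Pow(5, -1)), Mul(-6, Pow(-7, -1)))), Mul(-1, -391)) = Add(Add(-20, Add(Mul(-8, Rational(1, 5)), Mul(-6, Rational(-1, 7)))), 391) = Add(Add(-20, Add(Rational(-8, 5), Rational(6, 7))), 391) = Add(Add(-20, Rational(-26, 35)), 391) = Add(Rational(-726, 35), 391) = Rational(12959, 35)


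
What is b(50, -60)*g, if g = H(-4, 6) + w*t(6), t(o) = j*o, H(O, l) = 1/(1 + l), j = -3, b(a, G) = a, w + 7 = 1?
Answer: 37850/7 ≈ 5407.1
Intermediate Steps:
w = -6 (w = -7 + 1 = -6)
t(o) = -3*o
g = 757/7 (g = 1/(1 + 6) - (-18)*6 = 1/7 - 6*(-18) = 1/7 + 108 = 757/7 ≈ 108.14)
b(50, -60)*g = 50*(757/7) = 37850/7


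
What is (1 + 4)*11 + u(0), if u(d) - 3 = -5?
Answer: 53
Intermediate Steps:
u(d) = -2 (u(d) = 3 - 5 = -2)
(1 + 4)*11 + u(0) = (1 + 4)*11 - 2 = 5*11 - 2 = 55 - 2 = 53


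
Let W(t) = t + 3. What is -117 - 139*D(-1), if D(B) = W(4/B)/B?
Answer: -256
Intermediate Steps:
W(t) = 3 + t
D(B) = (3 + 4/B)/B
-117 - 139*D(-1) = -117 - 139*(4 + 3*(-1))/(-1)**2 = -117 - 139*(4 - 3) = -117 - 139 = -256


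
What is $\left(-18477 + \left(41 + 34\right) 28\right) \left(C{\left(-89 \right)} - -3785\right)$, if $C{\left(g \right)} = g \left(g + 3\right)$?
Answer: $-187336503$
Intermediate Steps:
$C{\left(g \right)} = g \left(3 + g\right)$
$\left(-18477 + \left(41 + 34\right) 28\right) \left(C{\left(-89 \right)} - -3785\right) = \left(-18477 + \left(41 + 34\right) 28\right) \left(- 89 \left(3 - 89\right) - -3785\right) = \left(-18477 + 75 \cdot 28\right) \left(\left(-89\right) \left(-86\right) + \left(-103 + 3888\right)\right) = \left(-18477 + 2100\right) \left(7654 + 3785\right) = \left(-16377\right) 11439 = -187336503$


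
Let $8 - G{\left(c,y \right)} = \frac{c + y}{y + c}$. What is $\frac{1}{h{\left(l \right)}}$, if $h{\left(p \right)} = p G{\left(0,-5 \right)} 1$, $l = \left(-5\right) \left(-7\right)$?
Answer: $\frac{1}{245} \approx 0.0040816$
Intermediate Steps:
$G{\left(c,y \right)} = 7$ ($G{\left(c,y \right)} = 8 - \frac{c + y}{y + c} = 8 - \frac{c + y}{c + y} = 8 - 1 = 7$)
$l = 35$
$h{\left(p \right)} = 7 p$ ($h{\left(p \right)} = p 7 \cdot 1 = 7 p 1 = 7 p$)
$\frac{1}{h{\left(l \right)}} = \frac{1}{7 \cdot 35} = \frac{1}{245}$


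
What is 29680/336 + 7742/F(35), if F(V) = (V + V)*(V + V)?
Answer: 13487/150 ≈ 89.913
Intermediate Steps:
F(V) = 4*V² (F(V) = (2*V)*(2*V) = 4*V²)
29680/336 + 7742/F(35) = 29680/336 + 7742/((4*35²)) = 29680*(1/336) + 7742/((4*1225)) = 265/3 + 7742/4900 = 265/3 + 7742*(1/4900) = 265/3 + 79/50 = 13487/150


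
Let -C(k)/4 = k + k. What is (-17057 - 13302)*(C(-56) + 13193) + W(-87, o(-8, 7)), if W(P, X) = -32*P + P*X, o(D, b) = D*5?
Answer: -414120855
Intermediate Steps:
C(k) = -8*k (C(k) = -4*(k + k) = -8*k)
o(D, b) = 5*D
(-17057 - 13302)*(C(-56) + 13193) + W(-87, o(-8, 7)) = (-17057 - 13302)*(-8*(-56) + 13193) - 87*(-32 + 5*(-8)) = -30359*(448 + 13193) - 87*(-32 - 40) = -30359*13641 - 87*(-72) = -414127119 + 6264 = -414120855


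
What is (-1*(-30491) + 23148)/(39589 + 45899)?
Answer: 53639/85488 ≈ 0.62745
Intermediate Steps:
(-1*(-30491) + 23148)/(39589 + 45899) = (30491 + 23148)/85488 = 53639*(1/85488) = 53639/85488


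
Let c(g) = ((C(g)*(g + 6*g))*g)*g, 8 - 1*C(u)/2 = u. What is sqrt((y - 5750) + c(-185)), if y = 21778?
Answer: I*sqrt(17108034722) ≈ 1.308e+5*I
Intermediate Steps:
C(u) = 16 - 2*u
c(g) = 7*g**3*(16 - 2*g) (c(g) = (((16 - 2*g)*(g + 6*g))*g)*g = (((16 - 2*g)*(7*g))*g)*g = ((7*g*(16 - 2*g))*g)*g = (7*g**2*(16 - 2*g))*g = 7*g**3*(16 - 2*g))
sqrt((y - 5750) + c(-185)) = sqrt((21778 - 5750) + 14*(-185)**3*(8 - 1*(-185))) = sqrt(16028 + 14*(-6331625)*(8 + 185)) = sqrt(16028 + 14*(-6331625)*193) = sqrt(16028 - 17108050750) = sqrt(-17108034722) = I*sqrt(17108034722)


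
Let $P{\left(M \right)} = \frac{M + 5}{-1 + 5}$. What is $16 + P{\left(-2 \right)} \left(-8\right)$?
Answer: $10$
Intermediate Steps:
$P{\left(M \right)} = \frac{5}{4} + \frac{M}{4}$ ($P{\left(M \right)} = \frac{5 + M}{4} = \left(5 + M\right) \frac{1}{4} = \frac{5}{4} + \frac{M}{4}$)
$16 + P{\left(-2 \right)} \left(-8\right) = 16 + \left(\frac{5}{4} + \frac{1}{4} \left(-2\right)\right) \left(-8\right) = 16 + \left(\frac{5}{4} - \frac{1}{2}\right) \left(-8\right) = 16 + \frac{3}{4} \left(-8\right) = 16 - 6 = 10$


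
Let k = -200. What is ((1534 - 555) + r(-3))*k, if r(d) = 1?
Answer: -196000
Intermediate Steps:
((1534 - 555) + r(-3))*k = ((1534 - 555) + 1)*(-200) = (979 + 1)*(-200) = 980*(-200) = -196000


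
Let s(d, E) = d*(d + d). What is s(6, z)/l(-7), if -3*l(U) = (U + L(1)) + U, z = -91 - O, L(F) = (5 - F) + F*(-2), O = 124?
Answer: 18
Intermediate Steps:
L(F) = 5 - 3*F (L(F) = (5 - F) - 2*F = 5 - 3*F)
z = -215 (z = -91 - 1*124 = -91 - 124 = -215)
s(d, E) = 2*d² (s(d, E) = d*(2*d) = 2*d²)
l(U) = -⅔ - 2*U/3 (l(U) = -((U + (5 - 3*1)) + U)/3 = -((U + (5 - 3)) + U)/3 = -((U + 2) + U)/3 = -((2 + U) + U)/3 = -(2 + 2*U)/3 = -⅔ - 2*U/3)
s(6, z)/l(-7) = (2*6²)/(-⅔ - ⅔*(-7)) = (2*36)/(-⅔ + 14/3) = 72/4 = 72*(¼) = 18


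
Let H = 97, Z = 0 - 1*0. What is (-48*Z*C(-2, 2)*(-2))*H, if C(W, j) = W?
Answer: 0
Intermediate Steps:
Z = 0 (Z = 0 + 0 = 0)
(-48*Z*C(-2, 2)*(-2))*H = -48*0*(-2)*(-2)*97 = -0*(-2)*97 = -48*0*97 = 0*97 = 0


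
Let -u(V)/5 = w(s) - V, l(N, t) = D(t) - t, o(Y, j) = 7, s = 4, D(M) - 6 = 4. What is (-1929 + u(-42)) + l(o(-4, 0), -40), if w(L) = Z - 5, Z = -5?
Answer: -2039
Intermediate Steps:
D(M) = 10 (D(M) = 6 + 4 = 10)
w(L) = -10 (w(L) = -5 - 5 = -10)
l(N, t) = 10 - t
u(V) = 50 + 5*V (u(V) = -5*(-10 - V) = 50 + 5*V)
(-1929 + u(-42)) + l(o(-4, 0), -40) = (-1929 + (50 + 5*(-42))) + (10 - 1*(-40)) = (-1929 + (50 - 210)) + (10 + 40) = (-1929 - 160) + 50 = -2089 + 50 = -2039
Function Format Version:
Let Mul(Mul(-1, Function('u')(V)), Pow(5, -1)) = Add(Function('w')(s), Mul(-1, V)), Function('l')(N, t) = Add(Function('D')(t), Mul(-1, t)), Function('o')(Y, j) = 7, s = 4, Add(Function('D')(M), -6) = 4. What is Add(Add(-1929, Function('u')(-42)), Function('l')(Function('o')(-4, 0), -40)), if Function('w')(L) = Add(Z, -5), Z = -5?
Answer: -2039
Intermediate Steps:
Function('D')(M) = 10 (Function('D')(M) = Add(6, 4) = 10)
Function('w')(L) = -10 (Function('w')(L) = Add(-5, -5) = -10)
Function('l')(N, t) = Add(10, Mul(-1, t))
Function('u')(V) = Add(50, Mul(5, V)) (Function('u')(V) = Mul(-5, Add(-10, Mul(-1, V))) = Add(50, Mul(5, V)))
Add(Add(-1929, Function('u')(-42)), Function('l')(Function('o')(-4, 0), -40)) = Add(Add(-1929, Add(50, Mul(5, -42))), Add(10, Mul(-1, -40))) = Add(Add(-1929, Add(50, -210)), Add(10, 40)) = Add(Add(-1929, -160), 50) = Add(-2089, 50) = -2039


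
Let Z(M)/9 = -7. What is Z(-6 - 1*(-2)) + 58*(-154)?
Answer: -8995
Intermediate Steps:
Z(M) = -63 (Z(M) = 9*(-7) = -63)
Z(-6 - 1*(-2)) + 58*(-154) = -63 + 58*(-154) = -63 - 8932 = -8995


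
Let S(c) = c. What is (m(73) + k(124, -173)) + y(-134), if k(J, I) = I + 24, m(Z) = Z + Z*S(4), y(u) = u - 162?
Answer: -80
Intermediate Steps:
y(u) = -162 + u
m(Z) = 5*Z (m(Z) = Z + Z*4 = Z + 4*Z = 5*Z)
k(J, I) = 24 + I
(m(73) + k(124, -173)) + y(-134) = (5*73 + (24 - 173)) + (-162 - 134) = (365 - 149) - 296 = 216 - 296 = -80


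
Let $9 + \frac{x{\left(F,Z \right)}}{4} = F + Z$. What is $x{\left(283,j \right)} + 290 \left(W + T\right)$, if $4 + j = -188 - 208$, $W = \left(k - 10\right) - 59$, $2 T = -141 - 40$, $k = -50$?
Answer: $-61259$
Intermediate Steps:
$T = - \frac{181}{2}$ ($T = \frac{-141 - 40}{2} = \frac{1}{2} \left(-181\right) = - \frac{181}{2} \approx -90.5$)
$W = -119$ ($W = \left(-50 - 10\right) - 59 = -60 - 59 = -119$)
$j = -400$ ($j = -4 - 396 = -400$)
$x{\left(F,Z \right)} = -36 + 4 F + 4 Z$ ($x{\left(F,Z \right)} = -36 + 4 \left(F + Z\right) = -36 + \left(4 F + 4 Z\right) = -36 + 4 F + 4 Z$)
$x{\left(283,j \right)} + 290 \left(W + T\right) = \left(-36 + 4 \cdot 283 + 4 \left(-400\right)\right) + 290 \left(-119 - \frac{181}{2}\right) = \left(-36 + 1132 - 1600\right) + 290 \left(- \frac{419}{2}\right) = -504 - 60755 = -61259$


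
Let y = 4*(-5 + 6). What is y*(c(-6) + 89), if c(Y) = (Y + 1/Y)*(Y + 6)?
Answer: 356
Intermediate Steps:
c(Y) = (6 + Y)*(Y + 1/Y) (c(Y) = (Y + 1/Y)*(6 + Y) = (6 + Y)*(Y + 1/Y))
y = 4 (y = 4*1 = 4)
y*(c(-6) + 89) = 4*((1 + (-6)**2 + 6*(-6) + 6/(-6)) + 89) = 4*((1 + 36 - 36 + 6*(-1/6)) + 89) = 4*((1 + 36 - 36 - 1) + 89) = 4*(0 + 89) = 4*89 = 356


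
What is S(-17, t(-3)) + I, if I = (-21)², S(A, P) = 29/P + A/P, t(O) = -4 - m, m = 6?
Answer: 2199/5 ≈ 439.80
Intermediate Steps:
t(O) = -10 (t(O) = -4 - 1*6 = -4 - 6 = -10)
I = 441
S(-17, t(-3)) + I = (29 - 17)/(-10) + 441 = -⅒*12 + 441 = -6/5 + 441 = 2199/5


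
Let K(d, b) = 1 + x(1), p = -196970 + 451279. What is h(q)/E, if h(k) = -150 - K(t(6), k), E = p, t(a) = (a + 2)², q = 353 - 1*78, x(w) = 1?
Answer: -152/254309 ≈ -0.00059770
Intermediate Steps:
q = 275 (q = 353 - 78 = 275)
t(a) = (2 + a)²
p = 254309
K(d, b) = 2 (K(d, b) = 1 + 1 = 2)
E = 254309
h(k) = -152 (h(k) = -150 - 1*2 = -150 - 2 = -152)
h(q)/E = -152/254309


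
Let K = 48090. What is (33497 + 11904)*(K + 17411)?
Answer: 2973810901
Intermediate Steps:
(33497 + 11904)*(K + 17411) = (33497 + 11904)*(48090 + 17411) = 45401*65501 = 2973810901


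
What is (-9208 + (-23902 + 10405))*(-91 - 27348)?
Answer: 623002495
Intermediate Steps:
(-9208 + (-23902 + 10405))*(-91 - 27348) = (-9208 - 13497)*(-27439) = -22705*(-27439) = 623002495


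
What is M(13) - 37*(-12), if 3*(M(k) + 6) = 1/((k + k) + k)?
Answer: 51247/117 ≈ 438.01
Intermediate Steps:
M(k) = -6 + 1/(9*k) (M(k) = -6 + 1/(3*((k + k) + k)) = -6 + 1/(3*(2*k + k)) = -6 + 1/(3*((3*k))) = -6 + (1/(3*k))/3 = -6 + 1/(9*k))
M(13) - 37*(-12) = (-6 + (⅑)/13) - 37*(-12) = (-6 + (⅑)*(1/13)) + 444 = (-6 + 1/117) + 444 = -701/117 + 444 = 51247/117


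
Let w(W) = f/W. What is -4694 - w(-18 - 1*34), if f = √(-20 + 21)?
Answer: -244087/52 ≈ -4694.0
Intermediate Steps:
f = 1 (f = √1 = 1)
w(W) = 1/W
-4694 - w(-18 - 1*34) = -4694 - 1/(-18 - 1*34) = -4694 - 1/(-18 - 34) = -4694 - 1/(-52) = -4694 - 1*(-1/52) = -4694 + 1/52 = -244087/52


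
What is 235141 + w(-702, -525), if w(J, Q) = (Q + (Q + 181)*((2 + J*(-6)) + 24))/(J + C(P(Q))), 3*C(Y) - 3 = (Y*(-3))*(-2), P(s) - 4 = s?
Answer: 411309160/1743 ≈ 2.3598e+5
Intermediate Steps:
P(s) = 4 + s
C(Y) = 1 + 2*Y (C(Y) = 1 + ((Y*(-3))*(-2))/3 = 1 + (-3*Y*(-2))/3 = 1 + (6*Y)/3 = 1 + 2*Y)
w(J, Q) = (Q + (26 - 6*J)*(181 + Q))/(9 + J + 2*Q) (w(J, Q) = (Q + (Q + 181)*((2 + J*(-6)) + 24))/(J + (1 + 2*(4 + Q))) = (Q + (181 + Q)*((2 - 6*J) + 24))/(J + (1 + (8 + 2*Q))) = (Q + (181 + Q)*(26 - 6*J))/(J + (9 + 2*Q)) = (Q + (26 - 6*J)*(181 + Q))/(9 + J + 2*Q))
235141 + w(-702, -525) = 235141 + (4706 - 1086*(-702) + 27*(-525) - 6*(-702)*(-525))/(9 - 702 + 2*(-525)) = 235141 + (4706 + 762372 - 14175 - 2211300)/(9 - 702 - 1050) = 235141 - 1458397/(-1743) = 235141 - 1/1743*(-1458397) = 235141 + 1458397/1743 = 411309160/1743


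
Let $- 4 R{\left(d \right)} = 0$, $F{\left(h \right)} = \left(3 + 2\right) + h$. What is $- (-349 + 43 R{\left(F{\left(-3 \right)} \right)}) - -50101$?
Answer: $50450$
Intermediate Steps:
$F{\left(h \right)} = 5 + h$
$R{\left(d \right)} = 0$ ($R{\left(d \right)} = \left(- \frac{1}{4}\right) 0 = 0$)
$- (-349 + 43 R{\left(F{\left(-3 \right)} \right)}) - -50101 = - (-349 + 43 \cdot 0) - -50101 = - (-349 + 0) + 50101 = \left(-1\right) \left(-349\right) + 50101 = 349 + 50101 = 50450$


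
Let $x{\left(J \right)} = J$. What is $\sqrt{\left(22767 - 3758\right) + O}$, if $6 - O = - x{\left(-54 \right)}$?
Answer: $\sqrt{18961} \approx 137.7$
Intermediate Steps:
$O = -48$ ($O = 6 - \left(-1\right) \left(-54\right) = 6 - 54 = -48$)
$\sqrt{\left(22767 - 3758\right) + O} = \sqrt{\left(22767 - 3758\right) - 48} = \sqrt{19009 - 48} = \sqrt{18961}$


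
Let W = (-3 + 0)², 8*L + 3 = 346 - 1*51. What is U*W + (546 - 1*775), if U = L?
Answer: 199/2 ≈ 99.500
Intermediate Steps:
L = 73/2 (L = -3/8 + (346 - 1*51)/8 = -3/8 + (346 - 51)/8 = -3/8 + (⅛)*295 = -3/8 + 295/8 = 73/2 ≈ 36.500)
U = 73/2 ≈ 36.500
W = 9 (W = (-3)² = 9)
U*W + (546 - 1*775) = (73/2)*9 + (546 - 1*775) = 657/2 + (546 - 775) = 657/2 - 229 = 199/2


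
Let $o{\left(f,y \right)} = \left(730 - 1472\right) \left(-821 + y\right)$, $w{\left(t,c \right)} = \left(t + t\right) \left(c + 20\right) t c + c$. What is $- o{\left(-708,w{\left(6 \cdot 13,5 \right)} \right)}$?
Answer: $1127976528$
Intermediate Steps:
$w{\left(t,c \right)} = c + 2 c t^{2} \left(20 + c\right)$ ($w{\left(t,c \right)} = 2 t \left(20 + c\right) t c + c = 2 t^{2} \left(20 + c\right) c + c = 2 c t^{2} \left(20 + c\right) + c = c + 2 c t^{2} \left(20 + c\right)$)
$o{\left(f,y \right)} = 609182 - 742 y$ ($o{\left(f,y \right)} = - 742 \left(-821 + y\right) = 609182 - 742 y$)
$- o{\left(-708,w{\left(6 \cdot 13,5 \right)} \right)} = - (609182 - 742 \cdot 5 \left(1 + 40 \left(6 \cdot 13\right)^{2} + 2 \cdot 5 \left(6 \cdot 13\right)^{2}\right)) = - (609182 - 742 \cdot 5 \left(1 + 40 \cdot 78^{2} + 2 \cdot 5 \cdot 78^{2}\right)) = - (609182 - 742 \cdot 5 \left(1 + 40 \cdot 6084 + 2 \cdot 5 \cdot 6084\right)) = - (609182 - 742 \cdot 5 \left(1 + 243360 + 60840\right)) = - (609182 - 742 \cdot 5 \cdot 304201) = - (609182 - 1128585710) = \left(-1\right) \left(-1127976528\right) = 1127976528$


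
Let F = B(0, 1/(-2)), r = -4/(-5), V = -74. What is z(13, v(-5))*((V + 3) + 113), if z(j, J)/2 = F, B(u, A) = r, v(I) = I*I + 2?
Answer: 336/5 ≈ 67.200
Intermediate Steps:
v(I) = 2 + I**2 (v(I) = I**2 + 2 = 2 + I**2)
r = 4/5 (r = -4*(-1/5) = 4/5 ≈ 0.80000)
B(u, A) = 4/5
F = 4/5 ≈ 0.80000
z(j, J) = 8/5 (z(j, J) = 2*(4/5) = 8/5)
z(13, v(-5))*((V + 3) + 113) = 8*((-74 + 3) + 113)/5 = 8*(-71 + 113)/5 = (8/5)*42 = 336/5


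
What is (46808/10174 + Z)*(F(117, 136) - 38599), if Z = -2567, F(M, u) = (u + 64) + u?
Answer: 498755335275/5087 ≈ 9.8045e+7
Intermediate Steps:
F(M, u) = 64 + 2*u (F(M, u) = (64 + u) + u = 64 + 2*u)
(46808/10174 + Z)*(F(117, 136) - 38599) = (46808/10174 - 2567)*((64 + 2*136) - 38599) = (46808*(1/10174) - 2567)*((64 + 272) - 38599) = (23404/5087 - 2567)*(336 - 38599) = -13034925/5087*(-38263) = 498755335275/5087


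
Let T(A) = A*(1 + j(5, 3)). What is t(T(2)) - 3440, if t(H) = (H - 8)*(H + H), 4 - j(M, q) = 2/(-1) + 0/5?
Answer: -3272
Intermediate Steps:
j(M, q) = 6 (j(M, q) = 4 - (2/(-1) + 0/5) = 4 - (2*(-1) + 0*(⅕)) = 4 - (-2 + 0) = 4 - 1*(-2) = 4 + 2 = 6)
T(A) = 7*A (T(A) = A*(1 + 6) = A*7 = 7*A)
t(H) = 2*H*(-8 + H) (t(H) = (-8 + H)*(2*H) = 2*H*(-8 + H))
t(T(2)) - 3440 = 2*(7*2)*(-8 + 7*2) - 3440 = 2*14*(-8 + 14) - 3440 = 2*14*6 - 3440 = 168 - 3440 = -3272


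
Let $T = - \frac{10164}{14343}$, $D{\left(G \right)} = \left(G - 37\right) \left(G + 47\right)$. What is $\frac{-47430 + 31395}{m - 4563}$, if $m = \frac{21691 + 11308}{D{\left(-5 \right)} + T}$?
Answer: $\frac{3865384272}{1104460793} \approx 3.4998$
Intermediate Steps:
$D{\left(G \right)} = \left(-37 + G\right) \left(47 + G\right)$
$T = - \frac{484}{683}$ ($T = \left(-10164\right) \frac{1}{14343} = - \frac{484}{683} \approx -0.70864$)
$m = - \frac{22538317}{1205296}$ ($m = \frac{21691 + 11308}{\left(-1739 + \left(-5\right)^{2} + 10 \left(-5\right)\right) - \frac{484}{683}} = \frac{32999}{\left(-1739 + 25 - 50\right) - \frac{484}{683}} = \frac{32999}{-1764 - \frac{484}{683}} = \frac{32999}{- \frac{1205296}{683}} = 32999 \left(- \frac{683}{1205296}\right) = - \frac{22538317}{1205296} \approx -18.699$)
$\frac{-47430 + 31395}{m - 4563} = \frac{-47430 + 31395}{- \frac{22538317}{1205296} - 4563} = - \frac{16035}{- \frac{5522303965}{1205296}} = \left(-16035\right) \left(- \frac{1205296}{5522303965}\right) = \frac{3865384272}{1104460793}$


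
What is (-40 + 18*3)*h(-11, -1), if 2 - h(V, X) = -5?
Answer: 98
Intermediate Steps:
h(V, X) = 7 (h(V, X) = 2 - 1*(-5) = 2 + 5 = 7)
(-40 + 18*3)*h(-11, -1) = (-40 + 18*3)*7 = (-40 + 54)*7 = 14*7 = 98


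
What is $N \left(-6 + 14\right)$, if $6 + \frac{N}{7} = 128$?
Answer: $6832$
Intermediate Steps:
$N = 854$ ($N = -42 + 7 \cdot 128 = -42 + 896 = 854$)
$N \left(-6 + 14\right) = 854 \left(-6 + 14\right) = 854 \cdot 8 = 6832$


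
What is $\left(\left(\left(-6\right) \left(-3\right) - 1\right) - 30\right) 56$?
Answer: $-728$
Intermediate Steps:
$\left(\left(\left(-6\right) \left(-3\right) - 1\right) - 30\right) 56 = \left(\left(18 - 1\right) - 30\right) 56 = \left(17 - 30\right) 56 = \left(-13\right) 56 = -728$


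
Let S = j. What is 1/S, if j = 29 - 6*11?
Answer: -1/37 ≈ -0.027027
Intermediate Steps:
j = -37 (j = 29 - 66 = -37)
S = -37
1/S = 1/(-37) = -1/37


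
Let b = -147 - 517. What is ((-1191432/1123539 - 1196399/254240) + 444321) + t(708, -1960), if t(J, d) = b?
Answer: 42242778004914593/95216185120 ≈ 4.4365e+5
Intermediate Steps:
b = -664
t(J, d) = -664
((-1191432/1123539 - 1196399/254240) + 444321) + t(708, -1960) = ((-1191432/1123539 - 1196399/254240) + 444321) - 664 = ((-1191432*1/1123539 - 1196399*1/254240) + 444321) - 664 = ((-397144/374513 - 1196399/254240) + 444321) - 664 = (-549036869247/95216185120 + 444321) - 664 = 42306001551834273/95216185120 - 664 = 42242778004914593/95216185120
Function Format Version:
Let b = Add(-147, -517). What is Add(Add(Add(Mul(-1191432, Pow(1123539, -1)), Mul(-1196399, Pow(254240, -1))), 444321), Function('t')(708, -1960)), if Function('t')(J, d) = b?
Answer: Rational(42242778004914593, 95216185120) ≈ 4.4365e+5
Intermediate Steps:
b = -664
Function('t')(J, d) = -664
Add(Add(Add(Mul(-1191432, Pow(1123539, -1)), Mul(-1196399, Pow(254240, -1))), 444321), Function('t')(708, -1960)) = Add(Add(Add(Mul(-1191432, Pow(1123539, -1)), Mul(-1196399, Pow(254240, -1))), 444321), -664) = Add(Add(Add(Mul(-1191432, Rational(1, 1123539)), Mul(-1196399, Rational(1, 254240))), 444321), -664) = Add(Add(Add(Rational(-397144, 374513), Rational(-1196399, 254240)), 444321), -664) = Add(Add(Rational(-549036869247, 95216185120), 444321), -664) = Add(Rational(42306001551834273, 95216185120), -664) = Rational(42242778004914593, 95216185120)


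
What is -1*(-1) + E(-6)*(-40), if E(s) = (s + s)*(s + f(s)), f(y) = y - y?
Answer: -2879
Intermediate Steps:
f(y) = 0
E(s) = 2*s² (E(s) = (s + s)*(s + 0) = (2*s)*s = 2*s²)
-1*(-1) + E(-6)*(-40) = -1*(-1) + (2*(-6)²)*(-40) = 1 + (2*36)*(-40) = 1 + 72*(-40) = 1 - 2880 = -2879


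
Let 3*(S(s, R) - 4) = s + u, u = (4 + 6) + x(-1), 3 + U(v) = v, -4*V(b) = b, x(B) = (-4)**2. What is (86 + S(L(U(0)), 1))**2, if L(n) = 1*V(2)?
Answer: 38809/4 ≈ 9702.3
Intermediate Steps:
x(B) = 16
V(b) = -b/4
U(v) = -3 + v
L(n) = -1/2 (L(n) = 1*(-1/4*2) = 1*(-1/2) = -1/2)
u = 26 (u = (4 + 6) + 16 = 10 + 16 = 26)
S(s, R) = 38/3 + s/3 (S(s, R) = 4 + (s + 26)/3 = 4 + (26 + s)/3 = 4 + (26/3 + s/3) = 38/3 + s/3)
(86 + S(L(U(0)), 1))**2 = (86 + (38/3 + (1/3)*(-1/2)))**2 = (86 + (38/3 - 1/6))**2 = (86 + 25/2)**2 = (197/2)**2 = 38809/4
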